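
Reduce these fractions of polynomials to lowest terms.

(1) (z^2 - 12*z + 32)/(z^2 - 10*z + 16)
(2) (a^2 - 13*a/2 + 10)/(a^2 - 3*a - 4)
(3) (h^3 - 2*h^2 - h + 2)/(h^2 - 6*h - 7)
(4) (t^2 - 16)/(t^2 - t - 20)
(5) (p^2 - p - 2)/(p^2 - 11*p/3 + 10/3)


(1) = (z - 4)/(z - 2)
(2) = (2*a - 5)/(2*a + 2)
(3) = (h^2 - 3*h + 2)/(h - 7)
(4) = (t - 4)/(t - 5)
(5) = (3*p + 3)/(3*p - 5)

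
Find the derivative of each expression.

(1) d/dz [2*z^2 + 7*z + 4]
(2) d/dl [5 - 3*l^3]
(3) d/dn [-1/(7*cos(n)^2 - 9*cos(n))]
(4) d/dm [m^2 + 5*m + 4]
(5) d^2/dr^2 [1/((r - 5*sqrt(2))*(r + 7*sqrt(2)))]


(1) = 4*z + 7
(2) = -9*l^2
(3) = (9 - 14*cos(n))*sin(n)/((7*cos(n) - 9)^2*cos(n)^2)
(4) = 2*m + 5
(5) = 6*(r^2 + 2*sqrt(2)*r + 26)/(r^6 + 6*sqrt(2)*r^5 - 186*r^4 - 824*sqrt(2)*r^3 + 13020*r^2 + 29400*sqrt(2)*r - 343000)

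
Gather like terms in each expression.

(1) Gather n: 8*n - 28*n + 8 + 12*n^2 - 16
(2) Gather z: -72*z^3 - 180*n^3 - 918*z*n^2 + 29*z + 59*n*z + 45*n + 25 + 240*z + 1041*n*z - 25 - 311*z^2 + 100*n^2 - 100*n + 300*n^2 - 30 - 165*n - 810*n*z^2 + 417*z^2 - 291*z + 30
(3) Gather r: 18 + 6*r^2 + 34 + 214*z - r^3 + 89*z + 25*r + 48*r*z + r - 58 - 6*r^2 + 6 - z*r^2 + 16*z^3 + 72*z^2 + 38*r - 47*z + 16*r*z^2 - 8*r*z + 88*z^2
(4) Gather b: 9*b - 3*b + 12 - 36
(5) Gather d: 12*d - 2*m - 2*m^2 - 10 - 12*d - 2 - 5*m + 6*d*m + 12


(1) = 12*n^2 - 20*n - 8
(2) = -180*n^3 + 400*n^2 - 220*n - 72*z^3 + z^2*(106 - 810*n) + z*(-918*n^2 + 1100*n - 22)
(3) = -r^3 - r^2*z + r*(16*z^2 + 40*z + 64) + 16*z^3 + 160*z^2 + 256*z
(4) = 6*b - 24
(5) = 6*d*m - 2*m^2 - 7*m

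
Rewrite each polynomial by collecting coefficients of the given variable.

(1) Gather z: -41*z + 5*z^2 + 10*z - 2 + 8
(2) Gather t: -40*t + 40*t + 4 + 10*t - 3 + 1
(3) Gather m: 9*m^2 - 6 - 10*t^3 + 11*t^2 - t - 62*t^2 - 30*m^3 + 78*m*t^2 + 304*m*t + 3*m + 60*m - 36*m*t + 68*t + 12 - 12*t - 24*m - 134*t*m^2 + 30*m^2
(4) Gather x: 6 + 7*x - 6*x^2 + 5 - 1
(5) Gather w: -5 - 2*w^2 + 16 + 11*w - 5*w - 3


(1) = 5*z^2 - 31*z + 6
(2) = 10*t + 2
(3) = -30*m^3 + m^2*(39 - 134*t) + m*(78*t^2 + 268*t + 39) - 10*t^3 - 51*t^2 + 55*t + 6
(4) = -6*x^2 + 7*x + 10
(5) = -2*w^2 + 6*w + 8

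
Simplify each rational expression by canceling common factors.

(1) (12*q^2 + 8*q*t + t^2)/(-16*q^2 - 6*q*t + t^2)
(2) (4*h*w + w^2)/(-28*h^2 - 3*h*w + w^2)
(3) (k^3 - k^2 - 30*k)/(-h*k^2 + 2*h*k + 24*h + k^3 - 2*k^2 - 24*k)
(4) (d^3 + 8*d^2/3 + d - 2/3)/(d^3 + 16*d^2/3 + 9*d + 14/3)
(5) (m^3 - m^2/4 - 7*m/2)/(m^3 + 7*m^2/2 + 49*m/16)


(1) = (-6*q - t)/(8*q - t)
(2) = w/(-7*h + w)
(3) = (-k^2 - 5*k)/(h*k + 4*h - k^2 - 4*k)
(4) = (3*d - 1)/(3*d + 7)
(5) = (4*m - 8)/(4*m + 7)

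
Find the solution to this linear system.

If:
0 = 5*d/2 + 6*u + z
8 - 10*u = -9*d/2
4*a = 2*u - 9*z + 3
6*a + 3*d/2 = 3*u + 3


Then:
a = 1765/1912
d = -221/239
u = 367/956
z = 2/239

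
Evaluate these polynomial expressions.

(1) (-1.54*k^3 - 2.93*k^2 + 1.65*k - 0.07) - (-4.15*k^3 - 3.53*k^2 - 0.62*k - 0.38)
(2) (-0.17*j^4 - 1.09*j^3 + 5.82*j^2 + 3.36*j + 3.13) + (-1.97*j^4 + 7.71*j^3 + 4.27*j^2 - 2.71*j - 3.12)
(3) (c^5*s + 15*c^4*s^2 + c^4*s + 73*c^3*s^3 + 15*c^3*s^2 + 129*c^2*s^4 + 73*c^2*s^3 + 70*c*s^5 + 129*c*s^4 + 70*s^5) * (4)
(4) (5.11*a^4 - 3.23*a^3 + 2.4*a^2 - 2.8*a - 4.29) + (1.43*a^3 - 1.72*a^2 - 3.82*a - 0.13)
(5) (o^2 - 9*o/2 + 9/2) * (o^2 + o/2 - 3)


(1) = 2.61*k^3 + 0.6*k^2 + 2.27*k + 0.31
(2) = -2.14*j^4 + 6.62*j^3 + 10.09*j^2 + 0.65*j + 0.01
(3) = 4*c^5*s + 60*c^4*s^2 + 4*c^4*s + 292*c^3*s^3 + 60*c^3*s^2 + 516*c^2*s^4 + 292*c^2*s^3 + 280*c*s^5 + 516*c*s^4 + 280*s^5
(4) = 5.11*a^4 - 1.8*a^3 + 0.68*a^2 - 6.62*a - 4.42
(5) = o^4 - 4*o^3 - 3*o^2/4 + 63*o/4 - 27/2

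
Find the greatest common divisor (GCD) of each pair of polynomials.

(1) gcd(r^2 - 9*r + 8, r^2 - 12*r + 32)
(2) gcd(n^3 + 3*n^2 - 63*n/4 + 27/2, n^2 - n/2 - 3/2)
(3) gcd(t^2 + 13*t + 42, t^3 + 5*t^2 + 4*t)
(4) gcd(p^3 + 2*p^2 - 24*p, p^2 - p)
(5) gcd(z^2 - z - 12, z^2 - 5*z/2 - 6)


(1) = r - 8
(2) = gcd((n - 3/2)^2*(n + 6), (n - 3/2)*(n + 1)) = n - 3/2
(3) = gcd((t + 6)*(t + 7), t*(t + 1)*(t + 4)) = 1
(4) = p
(5) = gcd((z - 4)*(z + 3), (z - 4)*(z + 3/2)) = z - 4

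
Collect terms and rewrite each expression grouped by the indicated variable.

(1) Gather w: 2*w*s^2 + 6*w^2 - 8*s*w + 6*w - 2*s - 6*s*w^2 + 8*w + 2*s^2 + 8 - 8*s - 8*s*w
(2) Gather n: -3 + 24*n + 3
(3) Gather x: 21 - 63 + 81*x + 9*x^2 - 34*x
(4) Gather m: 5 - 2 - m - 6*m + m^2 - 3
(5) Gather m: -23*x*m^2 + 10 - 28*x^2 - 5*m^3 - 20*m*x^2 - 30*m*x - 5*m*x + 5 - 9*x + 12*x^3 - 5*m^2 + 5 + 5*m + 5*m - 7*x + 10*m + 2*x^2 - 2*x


(1) = 2*s^2 - 10*s + w^2*(6 - 6*s) + w*(2*s^2 - 16*s + 14) + 8
(2) = 24*n
(3) = 9*x^2 + 47*x - 42
(4) = m^2 - 7*m
(5) = -5*m^3 + m^2*(-23*x - 5) + m*(-20*x^2 - 35*x + 20) + 12*x^3 - 26*x^2 - 18*x + 20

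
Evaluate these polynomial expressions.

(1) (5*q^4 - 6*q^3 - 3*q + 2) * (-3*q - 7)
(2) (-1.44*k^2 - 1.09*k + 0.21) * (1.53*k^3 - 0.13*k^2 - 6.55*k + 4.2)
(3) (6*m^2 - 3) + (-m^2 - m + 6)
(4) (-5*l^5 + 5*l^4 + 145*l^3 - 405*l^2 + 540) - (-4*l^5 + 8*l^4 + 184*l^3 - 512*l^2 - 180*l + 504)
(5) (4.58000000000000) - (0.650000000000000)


(1) = -15*q^5 - 17*q^4 + 42*q^3 + 9*q^2 + 15*q - 14
(2) = -2.2032*k^5 - 1.4805*k^4 + 9.895*k^3 + 1.0642*k^2 - 5.9535*k + 0.882
(3) = 5*m^2 - m + 3
(4) = -l^5 - 3*l^4 - 39*l^3 + 107*l^2 + 180*l + 36
(5) = 3.93000000000000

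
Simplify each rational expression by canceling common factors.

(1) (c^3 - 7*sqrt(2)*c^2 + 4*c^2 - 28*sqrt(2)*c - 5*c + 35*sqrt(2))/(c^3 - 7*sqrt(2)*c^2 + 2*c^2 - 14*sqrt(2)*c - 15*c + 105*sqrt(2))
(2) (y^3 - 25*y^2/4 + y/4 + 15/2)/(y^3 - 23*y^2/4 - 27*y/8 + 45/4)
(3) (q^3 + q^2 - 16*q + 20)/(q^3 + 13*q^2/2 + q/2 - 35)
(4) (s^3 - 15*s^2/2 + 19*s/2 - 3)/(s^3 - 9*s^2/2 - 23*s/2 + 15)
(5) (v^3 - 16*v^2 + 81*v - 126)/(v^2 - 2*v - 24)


(1) = (c - 1)/(c - 3)
(2) = (2*y + 2)/(2*y + 3)
(3) = (2*q - 4)/(2*q + 7)
(4) = (2*s - 1)/(2*s + 5)
(5) = (v^2 - 10*v + 21)/(v + 4)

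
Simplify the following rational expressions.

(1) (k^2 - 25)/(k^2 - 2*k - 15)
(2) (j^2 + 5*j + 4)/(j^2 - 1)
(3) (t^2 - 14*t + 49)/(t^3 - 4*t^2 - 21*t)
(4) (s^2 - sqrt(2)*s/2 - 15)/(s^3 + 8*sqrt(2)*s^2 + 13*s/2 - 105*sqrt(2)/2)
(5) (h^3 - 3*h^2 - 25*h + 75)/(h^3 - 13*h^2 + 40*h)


(1) = (k + 5)/(k + 3)
(2) = (j + 4)/(j - 1)
(3) = (t - 7)/(t^2 + 3*t)
(4) = (4*s - 12*sqrt(2))/(4*s^2 + 22*sqrt(2)*s - 84)
(5) = (h^2 + 2*h - 15)/(h^2 - 8*h)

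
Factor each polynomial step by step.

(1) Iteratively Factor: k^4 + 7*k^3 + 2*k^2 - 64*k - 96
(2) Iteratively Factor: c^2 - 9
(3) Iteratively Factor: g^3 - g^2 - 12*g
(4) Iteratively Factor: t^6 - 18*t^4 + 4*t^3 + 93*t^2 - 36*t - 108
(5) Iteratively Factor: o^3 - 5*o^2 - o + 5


(1) = (k + 2)*(k^3 + 5*k^2 - 8*k - 48) = (k - 3)*(k + 2)*(k^2 + 8*k + 16) = (k - 3)*(k + 2)*(k + 4)*(k + 4)
(2) = (c + 3)*(c - 3)
(3) = (g - 4)*(g^2 + 3*g) = (g - 4)*(g + 3)*(g)
(4) = (t + 3)*(t^5 - 3*t^4 - 9*t^3 + 31*t^2 - 36) = (t + 3)^2*(t^4 - 6*t^3 + 9*t^2 + 4*t - 12) = (t - 2)*(t + 3)^2*(t^3 - 4*t^2 + t + 6) = (t - 2)*(t + 1)*(t + 3)^2*(t^2 - 5*t + 6) = (t - 2)^2*(t + 1)*(t + 3)^2*(t - 3)
(5) = (o - 1)*(o^2 - 4*o - 5) = (o - 1)*(o + 1)*(o - 5)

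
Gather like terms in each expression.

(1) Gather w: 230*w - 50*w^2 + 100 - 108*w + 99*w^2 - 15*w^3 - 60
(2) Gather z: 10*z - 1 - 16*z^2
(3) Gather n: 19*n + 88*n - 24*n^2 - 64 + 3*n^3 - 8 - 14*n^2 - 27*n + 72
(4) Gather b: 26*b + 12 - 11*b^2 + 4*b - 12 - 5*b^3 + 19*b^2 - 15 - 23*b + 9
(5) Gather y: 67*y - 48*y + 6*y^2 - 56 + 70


(1) = -15*w^3 + 49*w^2 + 122*w + 40
(2) = -16*z^2 + 10*z - 1
(3) = 3*n^3 - 38*n^2 + 80*n
(4) = -5*b^3 + 8*b^2 + 7*b - 6
(5) = 6*y^2 + 19*y + 14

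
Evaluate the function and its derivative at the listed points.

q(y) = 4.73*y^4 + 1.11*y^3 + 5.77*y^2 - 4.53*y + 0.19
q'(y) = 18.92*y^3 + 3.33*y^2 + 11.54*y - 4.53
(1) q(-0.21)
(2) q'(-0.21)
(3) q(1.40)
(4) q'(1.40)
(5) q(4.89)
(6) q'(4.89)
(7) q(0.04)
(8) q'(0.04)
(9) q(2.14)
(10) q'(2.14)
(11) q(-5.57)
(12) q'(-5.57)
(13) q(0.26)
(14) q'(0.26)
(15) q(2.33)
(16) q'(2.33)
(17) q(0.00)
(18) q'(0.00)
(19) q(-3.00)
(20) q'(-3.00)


(1) = 1.39
(2) = -6.98
(3) = 26.37
(4) = 70.07
(5) = 2950.36
(6) = 2343.85
(7) = 0.02
(8) = -4.06
(9) = 127.00
(10) = 220.84
(11) = 4565.45
(12) = -3235.04
(13) = -0.56
(14) = -0.97
(15) = 174.41
(16) = 279.76
(17) = 0.19
(18) = -4.53
(19) = 418.87
(20) = -520.02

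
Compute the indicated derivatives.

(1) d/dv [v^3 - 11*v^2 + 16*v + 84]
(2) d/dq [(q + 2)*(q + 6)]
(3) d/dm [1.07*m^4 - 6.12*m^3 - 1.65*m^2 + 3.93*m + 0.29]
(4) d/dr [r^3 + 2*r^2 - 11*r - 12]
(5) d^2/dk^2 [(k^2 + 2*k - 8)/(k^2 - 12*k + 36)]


(1) = 3*v^2 - 22*v + 16
(2) = 2*q + 8
(3) = 4.28*m^3 - 18.36*m^2 - 3.3*m + 3.93
(4) = 3*r^2 + 4*r - 11
(5) = 4*(7*k + 18)/(k^4 - 24*k^3 + 216*k^2 - 864*k + 1296)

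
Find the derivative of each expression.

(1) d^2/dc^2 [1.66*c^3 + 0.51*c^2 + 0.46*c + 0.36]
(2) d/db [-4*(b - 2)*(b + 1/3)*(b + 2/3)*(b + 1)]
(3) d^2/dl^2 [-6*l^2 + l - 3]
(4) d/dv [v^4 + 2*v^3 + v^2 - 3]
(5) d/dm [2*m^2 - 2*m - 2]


(1) = 9.96*c + 1.02
(2) = -16*b^3 + 200*b/9 + 80/9
(3) = -12
(4) = 2*v*(2*v^2 + 3*v + 1)
(5) = 4*m - 2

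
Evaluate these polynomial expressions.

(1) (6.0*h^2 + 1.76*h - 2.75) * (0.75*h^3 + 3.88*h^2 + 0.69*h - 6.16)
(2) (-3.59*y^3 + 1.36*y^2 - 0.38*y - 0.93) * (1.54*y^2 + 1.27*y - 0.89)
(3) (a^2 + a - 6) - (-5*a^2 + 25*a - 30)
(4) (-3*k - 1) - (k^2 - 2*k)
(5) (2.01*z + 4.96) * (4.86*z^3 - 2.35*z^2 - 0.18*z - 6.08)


(1) = 4.5*h^5 + 24.6*h^4 + 8.9063*h^3 - 46.4156*h^2 - 12.7391*h + 16.94
(2) = -5.5286*y^5 - 2.4649*y^4 + 4.3371*y^3 - 3.1252*y^2 - 0.8429*y + 0.8277
(3) = 6*a^2 - 24*a + 24
(4) = -k^2 - k - 1
(5) = 9.7686*z^4 + 19.3821*z^3 - 12.0178*z^2 - 13.1136*z - 30.1568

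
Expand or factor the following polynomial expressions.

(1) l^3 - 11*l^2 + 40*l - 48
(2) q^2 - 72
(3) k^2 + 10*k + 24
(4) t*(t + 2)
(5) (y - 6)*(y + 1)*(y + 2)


(1) = (l - 4)^2*(l - 3)
(2) = (q - 6*sqrt(2))*(q + 6*sqrt(2))
(3) = (k + 4)*(k + 6)
(4) = t^2 + 2*t
(5) = y^3 - 3*y^2 - 16*y - 12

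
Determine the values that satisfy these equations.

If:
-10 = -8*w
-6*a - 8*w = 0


Then:
a = -5/3
w = 5/4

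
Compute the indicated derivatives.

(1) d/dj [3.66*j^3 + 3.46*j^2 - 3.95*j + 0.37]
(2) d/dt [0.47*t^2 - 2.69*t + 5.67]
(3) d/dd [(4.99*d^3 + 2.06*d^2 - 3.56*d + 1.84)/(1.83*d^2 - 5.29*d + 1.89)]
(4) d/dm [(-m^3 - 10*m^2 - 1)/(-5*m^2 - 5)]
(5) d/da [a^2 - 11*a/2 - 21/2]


(1) = 10.98*j^2 + 6.92*j - 3.95
(2) = 0.94*t - 2.69
(3) = (9.1317*d^4 - 52.7942*d^3 + 23.9107*d^2 + 1.0524*d + 3.0052)/(3.3489*d^4 - 19.3614*d^3 + 34.9015*d^2 - 19.9962*d + 3.5721)
(4) = m*(m^3 + 3*m + 18)/(5*(m^4 + 2*m^2 + 1))
(5) = 2*a - 11/2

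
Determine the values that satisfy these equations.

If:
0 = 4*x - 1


Then:
x = 1/4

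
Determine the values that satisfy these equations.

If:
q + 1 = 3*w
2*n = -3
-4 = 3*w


Then:
n = -3/2
q = -5
w = -4/3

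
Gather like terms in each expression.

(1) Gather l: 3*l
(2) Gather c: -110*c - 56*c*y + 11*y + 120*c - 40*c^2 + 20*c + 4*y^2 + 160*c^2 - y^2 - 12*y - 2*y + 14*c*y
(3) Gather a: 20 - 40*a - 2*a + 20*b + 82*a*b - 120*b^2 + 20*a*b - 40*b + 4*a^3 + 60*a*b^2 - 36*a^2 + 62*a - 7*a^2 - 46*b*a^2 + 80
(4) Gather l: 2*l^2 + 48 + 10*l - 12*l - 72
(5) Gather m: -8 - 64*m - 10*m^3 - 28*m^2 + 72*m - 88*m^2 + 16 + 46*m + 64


(1) = 3*l
(2) = 120*c^2 + c*(30 - 42*y) + 3*y^2 - 3*y
(3) = 4*a^3 + a^2*(-46*b - 43) + a*(60*b^2 + 102*b + 20) - 120*b^2 - 20*b + 100
(4) = 2*l^2 - 2*l - 24
(5) = -10*m^3 - 116*m^2 + 54*m + 72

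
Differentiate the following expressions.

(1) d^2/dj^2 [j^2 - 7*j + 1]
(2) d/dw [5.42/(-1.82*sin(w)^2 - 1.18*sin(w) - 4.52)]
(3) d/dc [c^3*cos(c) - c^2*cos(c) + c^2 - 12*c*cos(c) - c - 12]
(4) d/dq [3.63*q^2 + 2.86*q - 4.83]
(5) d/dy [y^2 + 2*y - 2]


(1) = 2
(2) = (19.7288*sin(w) + 6.3956)*cos(w)/(1.82*sin(w)^2 + 1.18*sin(w) + 4.52)^2
(3) = -c^3*sin(c) + c^2*sin(c) + 3*c^2*cos(c) + 12*c*sin(c) - 2*c*cos(c) + 2*c - 12*cos(c) - 1
(4) = 7.26*q + 2.86
(5) = 2*y + 2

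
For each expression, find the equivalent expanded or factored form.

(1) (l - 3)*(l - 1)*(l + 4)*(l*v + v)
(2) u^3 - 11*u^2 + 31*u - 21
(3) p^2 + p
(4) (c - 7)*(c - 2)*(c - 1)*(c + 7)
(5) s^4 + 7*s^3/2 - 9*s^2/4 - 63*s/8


(1) = l^4*v + l^3*v - 13*l^2*v - l*v + 12*v
(2) = (u - 7)*(u - 3)*(u - 1)
(3) = p*(p + 1)
(4) = c^4 - 3*c^3 - 47*c^2 + 147*c - 98
(5) = s*(s - 3/2)*(s + 3/2)*(s + 7/2)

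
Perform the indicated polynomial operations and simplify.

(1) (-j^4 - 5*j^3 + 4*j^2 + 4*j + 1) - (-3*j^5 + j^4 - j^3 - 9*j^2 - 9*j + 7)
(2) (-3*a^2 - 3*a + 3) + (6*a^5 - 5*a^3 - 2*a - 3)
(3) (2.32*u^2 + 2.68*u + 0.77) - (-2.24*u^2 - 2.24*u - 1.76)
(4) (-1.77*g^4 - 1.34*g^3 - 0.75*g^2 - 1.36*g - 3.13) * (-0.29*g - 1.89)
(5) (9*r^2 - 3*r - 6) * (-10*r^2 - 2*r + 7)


(1) = 3*j^5 - 2*j^4 - 4*j^3 + 13*j^2 + 13*j - 6
(2) = 6*a^5 - 5*a^3 - 3*a^2 - 5*a
(3) = 4.56*u^2 + 4.92*u + 2.53
(4) = 0.5133*g^5 + 3.7339*g^4 + 2.7501*g^3 + 1.8119*g^2 + 3.4781*g + 5.9157
(5) = -90*r^4 + 12*r^3 + 129*r^2 - 9*r - 42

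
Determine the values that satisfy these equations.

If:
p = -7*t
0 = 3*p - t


Then:
p = 0
t = 0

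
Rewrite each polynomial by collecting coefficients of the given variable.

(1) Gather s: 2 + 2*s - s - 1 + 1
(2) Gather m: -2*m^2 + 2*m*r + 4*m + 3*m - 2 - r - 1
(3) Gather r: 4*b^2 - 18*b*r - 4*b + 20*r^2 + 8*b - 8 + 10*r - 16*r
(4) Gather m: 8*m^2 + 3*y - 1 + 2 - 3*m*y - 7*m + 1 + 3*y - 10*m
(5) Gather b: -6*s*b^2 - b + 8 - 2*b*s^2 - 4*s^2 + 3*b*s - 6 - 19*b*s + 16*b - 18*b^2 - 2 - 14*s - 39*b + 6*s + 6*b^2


(1) = s + 2
(2) = -2*m^2 + m*(2*r + 7) - r - 3
(3) = 4*b^2 + 4*b + 20*r^2 + r*(-18*b - 6) - 8
(4) = 8*m^2 + m*(-3*y - 17) + 6*y + 2
(5) = b^2*(-6*s - 12) + b*(-2*s^2 - 16*s - 24) - 4*s^2 - 8*s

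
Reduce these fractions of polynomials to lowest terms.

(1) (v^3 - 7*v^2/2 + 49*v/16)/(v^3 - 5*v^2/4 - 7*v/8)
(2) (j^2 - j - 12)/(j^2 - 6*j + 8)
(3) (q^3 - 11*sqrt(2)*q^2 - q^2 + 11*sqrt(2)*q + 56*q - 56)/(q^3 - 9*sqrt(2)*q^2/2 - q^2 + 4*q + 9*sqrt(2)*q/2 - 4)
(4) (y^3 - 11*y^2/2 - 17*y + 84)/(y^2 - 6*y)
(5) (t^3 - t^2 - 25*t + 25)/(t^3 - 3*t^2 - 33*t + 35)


(1) = (4*v - 7)/(4*v + 2)
(2) = (j + 3)/(j - 2)
(3) = (2*q - 14*sqrt(2))/(2*q - sqrt(2))
(4) = (2*y^2 + y - 28)/(2*y)
(5) = (t - 5)/(t - 7)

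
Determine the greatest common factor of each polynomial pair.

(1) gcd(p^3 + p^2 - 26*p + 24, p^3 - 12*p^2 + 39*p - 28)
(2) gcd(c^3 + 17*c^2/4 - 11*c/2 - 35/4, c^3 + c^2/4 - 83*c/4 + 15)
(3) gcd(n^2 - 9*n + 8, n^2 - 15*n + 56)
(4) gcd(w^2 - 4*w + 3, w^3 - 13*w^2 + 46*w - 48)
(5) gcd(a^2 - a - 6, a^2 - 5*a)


(1) = gcd((p - 4)*(p - 1)*(p + 6), (p - 7)*(p - 4)*(p - 1)) = p^2 - 5*p + 4
(2) = gcd((c - 7/4)*(c + 1)*(c + 5), (c - 4)*(c - 3/4)*(c + 5)) = c + 5
(3) = n - 8
(4) = w - 3
(5) = 1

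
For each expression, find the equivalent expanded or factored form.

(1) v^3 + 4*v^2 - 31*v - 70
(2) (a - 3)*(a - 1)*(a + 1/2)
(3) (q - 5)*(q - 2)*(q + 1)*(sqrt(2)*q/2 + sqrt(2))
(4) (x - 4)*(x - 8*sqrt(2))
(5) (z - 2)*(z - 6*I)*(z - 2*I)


(1) = (v - 5)*(v + 2)*(v + 7)
(2) = a^3 - 7*a^2/2 + a + 3/2
(3) = sqrt(2)*q^4/2 - 2*sqrt(2)*q^3 - 9*sqrt(2)*q^2/2 + 8*sqrt(2)*q + 10*sqrt(2)
(4) = x^2 - 8*sqrt(2)*x - 4*x + 32*sqrt(2)
(5) = z^3 - 2*z^2 - 8*I*z^2 - 12*z + 16*I*z + 24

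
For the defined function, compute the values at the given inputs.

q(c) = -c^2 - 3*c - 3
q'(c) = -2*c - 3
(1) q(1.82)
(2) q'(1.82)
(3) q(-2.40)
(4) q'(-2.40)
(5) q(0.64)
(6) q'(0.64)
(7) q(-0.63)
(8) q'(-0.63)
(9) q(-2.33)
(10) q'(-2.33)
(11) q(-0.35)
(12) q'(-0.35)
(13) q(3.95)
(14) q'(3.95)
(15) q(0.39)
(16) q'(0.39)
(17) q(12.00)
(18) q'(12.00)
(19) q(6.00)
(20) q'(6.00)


(1) = -11.77
(2) = -6.64
(3) = -1.56
(4) = 1.80
(5) = -5.33
(6) = -4.28
(7) = -1.51
(8) = -1.74
(9) = -1.44
(10) = 1.66
(11) = -2.07
(12) = -2.30
(13) = -30.45
(14) = -10.90
(15) = -4.32
(16) = -3.78
(17) = -183.00
(18) = -27.00
(19) = -57.00
(20) = -15.00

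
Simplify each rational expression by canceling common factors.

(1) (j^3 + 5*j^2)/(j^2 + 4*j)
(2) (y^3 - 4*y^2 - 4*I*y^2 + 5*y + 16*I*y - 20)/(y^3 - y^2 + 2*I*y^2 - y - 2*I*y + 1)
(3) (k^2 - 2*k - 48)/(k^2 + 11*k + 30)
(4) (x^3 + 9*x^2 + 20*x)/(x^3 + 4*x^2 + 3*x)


(1) = (j^2 + 5*j)/(j + 4)
(2) = (y^2 + y*(-4 - 5*I) + 20*I)/(y^2 + y*(-1 + I) - I)
(3) = (k - 8)/(k + 5)
(4) = (x^2 + 9*x + 20)/(x^2 + 4*x + 3)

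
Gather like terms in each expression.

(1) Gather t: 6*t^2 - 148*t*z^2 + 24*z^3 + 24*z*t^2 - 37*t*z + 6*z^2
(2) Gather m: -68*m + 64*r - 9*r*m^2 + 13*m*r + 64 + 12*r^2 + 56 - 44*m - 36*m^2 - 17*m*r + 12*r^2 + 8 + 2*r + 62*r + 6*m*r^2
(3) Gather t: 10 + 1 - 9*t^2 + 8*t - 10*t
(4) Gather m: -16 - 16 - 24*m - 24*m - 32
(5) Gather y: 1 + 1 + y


(1) = t^2*(24*z + 6) + t*(-148*z^2 - 37*z) + 24*z^3 + 6*z^2
(2) = m^2*(-9*r - 36) + m*(6*r^2 - 4*r - 112) + 24*r^2 + 128*r + 128
(3) = -9*t^2 - 2*t + 11
(4) = -48*m - 64
(5) = y + 2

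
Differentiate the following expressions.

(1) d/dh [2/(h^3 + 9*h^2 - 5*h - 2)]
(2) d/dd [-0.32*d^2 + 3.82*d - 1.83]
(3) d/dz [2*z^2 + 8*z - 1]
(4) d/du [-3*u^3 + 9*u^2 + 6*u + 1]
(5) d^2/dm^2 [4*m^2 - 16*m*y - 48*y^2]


(1) = 2*(-3*h^2 - 18*h + 5)/(h^3 + 9*h^2 - 5*h - 2)^2
(2) = 3.82 - 0.64*d
(3) = 4*z + 8
(4) = -9*u^2 + 18*u + 6
(5) = 8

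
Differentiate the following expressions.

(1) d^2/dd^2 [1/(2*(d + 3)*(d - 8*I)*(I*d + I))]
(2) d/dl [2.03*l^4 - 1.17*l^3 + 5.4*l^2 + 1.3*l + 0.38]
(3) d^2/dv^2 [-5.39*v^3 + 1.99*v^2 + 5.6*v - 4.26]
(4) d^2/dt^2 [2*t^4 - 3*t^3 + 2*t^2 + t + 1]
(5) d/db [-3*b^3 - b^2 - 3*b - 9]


(1) = -I*((d + 1)^2*(d + 3)^2 + (d + 1)^2*(d + 3)*(d - 8*I) + (d + 1)^2*(d - 8*I)^2 + (d + 1)*(d + 3)^2*(d - 8*I) + (d + 1)*(d + 3)*(d - 8*I)^2 + (d + 3)^2*(d - 8*I)^2)/((d + 1)^3*(d + 3)^3*(d - 8*I)^3)
(2) = 8.12*l^3 - 3.51*l^2 + 10.8*l + 1.3
(3) = 3.98 - 32.34*v
(4) = 24*t^2 - 18*t + 4
(5) = -9*b^2 - 2*b - 3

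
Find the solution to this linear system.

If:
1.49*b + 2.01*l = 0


Then:
b = -1.3489932885906*l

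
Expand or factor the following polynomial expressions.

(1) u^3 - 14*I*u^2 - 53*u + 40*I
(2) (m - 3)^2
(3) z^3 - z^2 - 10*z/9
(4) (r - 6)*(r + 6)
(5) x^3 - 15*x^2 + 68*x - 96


(1) = (u - 8*I)*(u - 5*I)*(u - I)
(2) = m^2 - 6*m + 9
(3) = z*(z - 5/3)*(z + 2/3)
(4) = r^2 - 36
(5) = (x - 8)*(x - 4)*(x - 3)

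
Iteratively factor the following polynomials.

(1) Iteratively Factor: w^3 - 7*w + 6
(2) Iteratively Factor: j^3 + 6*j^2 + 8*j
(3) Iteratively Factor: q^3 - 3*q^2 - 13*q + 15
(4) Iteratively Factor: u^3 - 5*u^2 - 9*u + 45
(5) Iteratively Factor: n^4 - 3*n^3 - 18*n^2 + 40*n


(1) = (w - 1)*(w^2 + w - 6) = (w - 2)*(w - 1)*(w + 3)
(2) = (j + 4)*(j^2 + 2*j) = (j + 2)*(j + 4)*(j)
(3) = (q - 5)*(q^2 + 2*q - 3) = (q - 5)*(q + 3)*(q - 1)
(4) = (u - 5)*(u^2 - 9) = (u - 5)*(u - 3)*(u + 3)
(5) = (n)*(n^3 - 3*n^2 - 18*n + 40) = n*(n - 2)*(n^2 - n - 20) = n*(n - 5)*(n - 2)*(n + 4)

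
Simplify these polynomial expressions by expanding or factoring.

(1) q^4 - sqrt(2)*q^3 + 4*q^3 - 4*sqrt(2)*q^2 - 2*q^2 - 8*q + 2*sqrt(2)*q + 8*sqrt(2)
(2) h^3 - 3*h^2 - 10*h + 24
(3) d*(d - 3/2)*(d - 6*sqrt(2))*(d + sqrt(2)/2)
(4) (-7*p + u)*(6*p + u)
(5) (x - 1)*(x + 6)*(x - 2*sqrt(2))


(1) = (q + 4)*(q - sqrt(2))^2*(q + sqrt(2))
(2) = (h - 4)*(h - 2)*(h + 3)
(3) = d^4 - 11*sqrt(2)*d^3/2 - 3*d^3/2 - 6*d^2 + 33*sqrt(2)*d^2/4 + 9*d
(4) = -42*p^2 - p*u + u^2
(5) = x^3 - 2*sqrt(2)*x^2 + 5*x^2 - 10*sqrt(2)*x - 6*x + 12*sqrt(2)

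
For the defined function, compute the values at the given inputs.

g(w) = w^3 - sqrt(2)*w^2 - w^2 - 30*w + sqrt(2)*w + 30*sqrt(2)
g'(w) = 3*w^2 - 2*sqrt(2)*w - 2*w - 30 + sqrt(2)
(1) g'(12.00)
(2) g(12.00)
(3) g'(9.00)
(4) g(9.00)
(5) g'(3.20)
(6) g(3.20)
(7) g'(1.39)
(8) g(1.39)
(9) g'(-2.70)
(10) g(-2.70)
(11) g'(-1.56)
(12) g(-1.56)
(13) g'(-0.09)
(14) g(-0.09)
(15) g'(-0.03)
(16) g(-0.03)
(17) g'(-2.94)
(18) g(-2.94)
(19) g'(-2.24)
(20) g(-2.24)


(1) = 345.47
(2) = 1079.75
(3) = 170.96
(4) = 318.60
(5) = -13.32
(6) = -41.00
(7) = -29.50
(8) = 0.71
(9) = 6.32
(10) = 82.33
(11) = -13.75
(12) = 77.35
(13) = -28.13
(14) = 44.98
(15) = -28.44
(16) = 43.28
(17) = 11.54
(18) = 80.19
(19) = -2.72
(20) = 83.11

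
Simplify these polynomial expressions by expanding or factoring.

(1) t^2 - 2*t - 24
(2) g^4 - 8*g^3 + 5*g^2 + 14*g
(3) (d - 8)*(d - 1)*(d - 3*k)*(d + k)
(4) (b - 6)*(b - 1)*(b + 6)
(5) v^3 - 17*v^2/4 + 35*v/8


(1) = (t - 6)*(t + 4)
(2) = g*(g - 7)*(g - 2)*(g + 1)
(3) = d^4 - 2*d^3*k - 9*d^3 - 3*d^2*k^2 + 18*d^2*k + 8*d^2 + 27*d*k^2 - 16*d*k - 24*k^2
(4) = b^3 - b^2 - 36*b + 36
(5) = v*(v - 5/2)*(v - 7/4)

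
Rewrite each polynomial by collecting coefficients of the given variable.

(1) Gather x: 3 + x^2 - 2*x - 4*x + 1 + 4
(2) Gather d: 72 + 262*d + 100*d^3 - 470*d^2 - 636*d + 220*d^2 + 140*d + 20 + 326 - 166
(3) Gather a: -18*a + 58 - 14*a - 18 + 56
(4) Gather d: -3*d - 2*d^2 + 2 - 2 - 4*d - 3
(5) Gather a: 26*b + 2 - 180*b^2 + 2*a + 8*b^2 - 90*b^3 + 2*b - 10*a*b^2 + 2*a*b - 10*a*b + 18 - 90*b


(1) = x^2 - 6*x + 8
(2) = 100*d^3 - 250*d^2 - 234*d + 252
(3) = 96 - 32*a
(4) = -2*d^2 - 7*d - 3
(5) = a*(-10*b^2 - 8*b + 2) - 90*b^3 - 172*b^2 - 62*b + 20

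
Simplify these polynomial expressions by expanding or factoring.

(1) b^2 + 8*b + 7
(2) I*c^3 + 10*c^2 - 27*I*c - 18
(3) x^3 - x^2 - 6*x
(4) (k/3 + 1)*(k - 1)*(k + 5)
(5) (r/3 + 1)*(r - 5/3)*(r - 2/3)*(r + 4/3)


(1) = (b + 1)*(b + 7)
(2) = (c - 6*I)*(c - 3*I)*(I*c + 1)
(3) = x*(x - 3)*(x + 2)
(4) = k^3/3 + 7*k^2/3 + 7*k/3 - 5
(5) = r^4/3 + 2*r^3/3 - 5*r^2/3 - 122*r/81 + 40/27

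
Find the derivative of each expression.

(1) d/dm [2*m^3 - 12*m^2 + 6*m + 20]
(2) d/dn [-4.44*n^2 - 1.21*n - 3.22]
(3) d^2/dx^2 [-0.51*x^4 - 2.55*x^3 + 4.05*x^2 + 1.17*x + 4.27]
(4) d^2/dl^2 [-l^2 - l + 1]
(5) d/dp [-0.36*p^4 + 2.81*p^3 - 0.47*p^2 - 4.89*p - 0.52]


(1) = 6*m^2 - 24*m + 6
(2) = -8.88*n - 1.21
(3) = -6.12*x^2 - 15.3*x + 8.1
(4) = -2
(5) = -1.44*p^3 + 8.43*p^2 - 0.94*p - 4.89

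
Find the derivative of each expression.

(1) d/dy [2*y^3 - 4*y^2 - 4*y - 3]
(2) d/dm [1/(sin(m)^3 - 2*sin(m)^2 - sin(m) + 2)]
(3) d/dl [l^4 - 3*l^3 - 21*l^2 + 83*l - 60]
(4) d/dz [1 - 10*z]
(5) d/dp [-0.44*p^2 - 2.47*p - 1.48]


(1) = 6*y^2 - 8*y - 4
(2) = (-3*sin(m)^2 + 4*sin(m) + 1)/((sin(m) - 2)^2*cos(m)^3)
(3) = 4*l^3 - 9*l^2 - 42*l + 83
(4) = -10
(5) = -0.88*p - 2.47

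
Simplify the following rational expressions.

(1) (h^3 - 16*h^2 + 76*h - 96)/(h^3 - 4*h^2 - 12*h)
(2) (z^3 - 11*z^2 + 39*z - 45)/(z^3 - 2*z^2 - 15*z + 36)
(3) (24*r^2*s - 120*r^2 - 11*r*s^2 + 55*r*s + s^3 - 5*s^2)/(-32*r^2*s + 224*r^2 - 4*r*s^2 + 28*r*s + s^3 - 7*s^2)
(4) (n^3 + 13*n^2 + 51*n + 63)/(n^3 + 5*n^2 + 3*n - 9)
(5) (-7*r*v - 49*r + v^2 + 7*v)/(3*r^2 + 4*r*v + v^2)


(1) = (h^2 - 10*h + 16)/(h^2 + 2*h)
(2) = (z - 5)/(z + 4)
(3) = (-3*r*s + 15*r + s^2 - 5*s)/(4*r*s - 28*r + s^2 - 7*s)
(4) = (n + 7)/(n - 1)
(5) = (-7*r*v - 49*r + v^2 + 7*v)/(3*r^2 + 4*r*v + v^2)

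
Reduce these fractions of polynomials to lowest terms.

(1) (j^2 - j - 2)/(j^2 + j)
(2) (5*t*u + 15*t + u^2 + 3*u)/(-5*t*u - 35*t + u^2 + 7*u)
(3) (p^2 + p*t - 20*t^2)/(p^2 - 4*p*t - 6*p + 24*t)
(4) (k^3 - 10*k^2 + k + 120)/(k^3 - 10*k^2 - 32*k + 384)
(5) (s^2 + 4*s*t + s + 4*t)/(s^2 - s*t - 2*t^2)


(1) = (j - 2)/j
(2) = (-5*t*u - 15*t - u^2 - 3*u)/(5*t*u + 35*t - u^2 - 7*u)
(3) = (p + 5*t)/(p - 6)
(4) = (k^2 - 2*k - 15)/(k^2 - 2*k - 48)
(5) = (s^2 + 4*s*t + s + 4*t)/(s^2 - s*t - 2*t^2)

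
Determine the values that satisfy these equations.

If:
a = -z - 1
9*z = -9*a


Then:
No Solution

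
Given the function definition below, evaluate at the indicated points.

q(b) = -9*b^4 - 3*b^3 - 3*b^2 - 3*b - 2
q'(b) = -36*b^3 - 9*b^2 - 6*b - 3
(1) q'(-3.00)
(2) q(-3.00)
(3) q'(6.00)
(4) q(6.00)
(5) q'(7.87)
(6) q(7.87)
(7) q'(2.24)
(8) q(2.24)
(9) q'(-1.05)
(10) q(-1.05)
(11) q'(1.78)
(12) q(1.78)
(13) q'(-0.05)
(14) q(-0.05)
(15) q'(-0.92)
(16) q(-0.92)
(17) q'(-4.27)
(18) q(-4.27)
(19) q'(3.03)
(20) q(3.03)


(1) = 906.00
(2) = -668.00
(3) = -8139.00
(4) = -12440.00
(5) = -18155.61
(6) = -36199.37
(7) = -466.22
(8) = -284.08
(9) = 35.05
(10) = -9.62
(11) = -245.23
(12) = -124.11
(13) = -2.72
(14) = -1.86
(15) = 22.94
(16) = -5.89
(17) = 2661.29
(18) = -2802.27
(19) = -1105.26
(20) = -880.69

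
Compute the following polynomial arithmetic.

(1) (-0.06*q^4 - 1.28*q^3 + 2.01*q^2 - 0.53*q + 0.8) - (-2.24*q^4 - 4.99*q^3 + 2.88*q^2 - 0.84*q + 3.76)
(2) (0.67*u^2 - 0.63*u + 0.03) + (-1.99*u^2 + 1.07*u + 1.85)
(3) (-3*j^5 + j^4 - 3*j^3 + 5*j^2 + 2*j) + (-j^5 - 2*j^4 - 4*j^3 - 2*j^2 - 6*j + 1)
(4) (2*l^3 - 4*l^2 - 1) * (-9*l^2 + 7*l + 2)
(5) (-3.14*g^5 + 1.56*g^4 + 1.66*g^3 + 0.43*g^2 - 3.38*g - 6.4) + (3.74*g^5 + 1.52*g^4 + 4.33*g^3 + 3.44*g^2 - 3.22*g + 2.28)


(1) = 2.18*q^4 + 3.71*q^3 - 0.87*q^2 + 0.31*q - 2.96
(2) = -1.32*u^2 + 0.44*u + 1.88
(3) = -4*j^5 - j^4 - 7*j^3 + 3*j^2 - 4*j + 1
(4) = -18*l^5 + 50*l^4 - 24*l^3 + l^2 - 7*l - 2
(5) = 0.6*g^5 + 3.08*g^4 + 5.99*g^3 + 3.87*g^2 - 6.6*g - 4.12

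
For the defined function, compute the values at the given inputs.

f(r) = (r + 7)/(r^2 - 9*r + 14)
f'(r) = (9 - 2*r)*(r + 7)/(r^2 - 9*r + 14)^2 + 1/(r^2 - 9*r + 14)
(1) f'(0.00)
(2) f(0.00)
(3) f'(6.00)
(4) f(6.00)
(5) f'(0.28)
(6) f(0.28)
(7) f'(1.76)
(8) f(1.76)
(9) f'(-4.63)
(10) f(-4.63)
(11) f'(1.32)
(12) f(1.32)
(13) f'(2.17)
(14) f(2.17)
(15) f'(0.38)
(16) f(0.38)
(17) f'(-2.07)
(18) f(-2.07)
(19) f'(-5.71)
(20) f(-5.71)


(1) = 0.39
(2) = 0.50
(3) = -2.69
(4) = -3.25
(5) = 0.55
(6) = 0.63
(7) = 31.15
(8) = 6.97
(9) = 0.02
(10) = 0.03
(11) = 3.81
(12) = 2.15
(13) = 62.16
(14) = -11.17
(15) = 0.62
(16) = 0.69
(17) = 0.07
(18) = 0.13
(19) = 0.01
(20) = 0.01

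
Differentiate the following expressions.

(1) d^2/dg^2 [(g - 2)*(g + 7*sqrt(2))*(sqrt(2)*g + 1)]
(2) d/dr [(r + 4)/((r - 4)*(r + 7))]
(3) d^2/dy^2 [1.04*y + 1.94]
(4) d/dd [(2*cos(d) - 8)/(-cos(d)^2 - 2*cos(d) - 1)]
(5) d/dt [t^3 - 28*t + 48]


(1) = 6*sqrt(2)*g - 4*sqrt(2) + 30
(2) = (-r^2 - 8*r - 40)/(r^4 + 6*r^3 - 47*r^2 - 168*r + 784)
(3) = 0
(4) = 2*(9 - cos(d))*sin(d)/(cos(d) + 1)^3
(5) = 3*t^2 - 28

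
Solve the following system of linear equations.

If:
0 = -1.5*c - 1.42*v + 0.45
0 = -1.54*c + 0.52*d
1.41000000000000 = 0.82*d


Then:
c = 0.58
d = 1.72
v = -0.30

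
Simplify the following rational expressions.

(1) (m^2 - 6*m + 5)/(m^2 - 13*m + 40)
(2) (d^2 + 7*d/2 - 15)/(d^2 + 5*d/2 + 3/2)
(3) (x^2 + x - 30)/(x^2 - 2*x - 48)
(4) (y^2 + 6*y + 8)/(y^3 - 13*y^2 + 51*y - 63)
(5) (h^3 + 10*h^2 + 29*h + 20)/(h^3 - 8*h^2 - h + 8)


(1) = (m - 1)/(m - 8)
(2) = (2*d^2 + 7*d - 30)/(2*d^2 + 5*d + 3)
(3) = (x - 5)/(x - 8)
(4) = (y^2 + 6*y + 8)/(y^3 - 13*y^2 + 51*y - 63)
(5) = (h^2 + 9*h + 20)/(h^2 - 9*h + 8)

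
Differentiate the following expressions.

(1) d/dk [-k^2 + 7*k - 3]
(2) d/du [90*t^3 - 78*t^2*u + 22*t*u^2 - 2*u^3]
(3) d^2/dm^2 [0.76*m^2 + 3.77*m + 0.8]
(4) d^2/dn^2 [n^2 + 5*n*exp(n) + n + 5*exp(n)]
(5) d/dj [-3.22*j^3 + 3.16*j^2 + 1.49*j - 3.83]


(1) = 7 - 2*k
(2) = -78*t^2 + 44*t*u - 6*u^2
(3) = 1.52000000000000
(4) = 5*n*exp(n) + 15*exp(n) + 2
(5) = -9.66*j^2 + 6.32*j + 1.49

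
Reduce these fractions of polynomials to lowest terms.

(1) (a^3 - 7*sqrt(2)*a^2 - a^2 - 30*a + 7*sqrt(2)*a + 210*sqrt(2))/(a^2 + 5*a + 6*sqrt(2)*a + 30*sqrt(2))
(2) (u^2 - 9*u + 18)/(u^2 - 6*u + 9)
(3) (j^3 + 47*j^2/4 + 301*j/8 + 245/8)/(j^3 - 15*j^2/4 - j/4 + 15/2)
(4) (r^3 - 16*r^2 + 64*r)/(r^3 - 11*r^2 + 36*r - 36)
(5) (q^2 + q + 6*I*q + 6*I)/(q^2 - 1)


(1) = (a^2 + a*(-7*sqrt(2) - 6) + 42*sqrt(2))/(a + 6*sqrt(2))
(2) = (u - 6)/(u - 3)
(3) = (2*j^2 + 21*j + 49)/(2*j^2 - 10*j + 12)
(4) = (r^3 - 16*r^2 + 64*r)/(r^3 - 11*r^2 + 36*r - 36)
(5) = (q + 6*I)/(q - 1)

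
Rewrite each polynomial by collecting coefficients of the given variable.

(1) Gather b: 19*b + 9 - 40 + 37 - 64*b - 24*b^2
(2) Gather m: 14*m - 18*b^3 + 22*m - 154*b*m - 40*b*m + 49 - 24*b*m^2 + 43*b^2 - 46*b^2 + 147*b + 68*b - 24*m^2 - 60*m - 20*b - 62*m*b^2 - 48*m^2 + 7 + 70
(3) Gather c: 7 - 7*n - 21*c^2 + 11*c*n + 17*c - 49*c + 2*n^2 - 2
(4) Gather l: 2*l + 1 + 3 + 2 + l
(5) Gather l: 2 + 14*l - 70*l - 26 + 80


(1) = -24*b^2 - 45*b + 6
(2) = -18*b^3 - 3*b^2 + 195*b + m^2*(-24*b - 72) + m*(-62*b^2 - 194*b - 24) + 126
(3) = -21*c^2 + c*(11*n - 32) + 2*n^2 - 7*n + 5
(4) = 3*l + 6
(5) = 56 - 56*l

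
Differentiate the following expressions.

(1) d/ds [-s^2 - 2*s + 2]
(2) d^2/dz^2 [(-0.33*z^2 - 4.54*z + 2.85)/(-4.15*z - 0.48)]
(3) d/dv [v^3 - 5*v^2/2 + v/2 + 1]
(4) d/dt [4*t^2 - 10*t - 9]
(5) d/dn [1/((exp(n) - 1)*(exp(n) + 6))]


(1) = -2*s - 2
(2) = -116.103546/(71.473375*z^3 + 24.8004*z^2 + 2.86848*z + 0.110592)
(3) = 3*v^2 - 5*v + 1/2
(4) = 8*t - 10
(5) = (-2*exp(n) - 5)*exp(n)/(exp(4*n) + 10*exp(3*n) + 13*exp(2*n) - 60*exp(n) + 36)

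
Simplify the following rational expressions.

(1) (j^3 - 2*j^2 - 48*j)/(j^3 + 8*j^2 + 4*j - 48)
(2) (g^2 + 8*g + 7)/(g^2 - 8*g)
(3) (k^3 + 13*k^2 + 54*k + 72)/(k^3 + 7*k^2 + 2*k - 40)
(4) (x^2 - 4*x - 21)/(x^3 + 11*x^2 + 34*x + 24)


(1) = (j^2 - 8*j)/(j^2 + 2*j - 8)
(2) = (g^2 + 8*g + 7)/(g^2 - 8*g)
(3) = (k^2 + 9*k + 18)/(k^2 + 3*k - 10)
(4) = (x^2 - 4*x - 21)/(x^3 + 11*x^2 + 34*x + 24)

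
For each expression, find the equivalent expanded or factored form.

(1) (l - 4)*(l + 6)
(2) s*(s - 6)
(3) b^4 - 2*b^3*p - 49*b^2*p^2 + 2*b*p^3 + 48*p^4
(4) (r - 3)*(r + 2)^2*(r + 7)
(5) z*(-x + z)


(1) = l^2 + 2*l - 24
(2) = s^2 - 6*s
(3) = (b - 8*p)*(b - p)*(b + p)*(b + 6*p)
(4) = r^4 + 8*r^3 - r^2 - 68*r - 84
(5) = -x*z + z^2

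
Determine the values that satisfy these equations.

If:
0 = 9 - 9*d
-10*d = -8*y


Then:
d = 1
y = 5/4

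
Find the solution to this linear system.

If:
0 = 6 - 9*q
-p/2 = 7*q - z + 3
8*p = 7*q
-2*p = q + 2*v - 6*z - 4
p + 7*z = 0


Then:
No Solution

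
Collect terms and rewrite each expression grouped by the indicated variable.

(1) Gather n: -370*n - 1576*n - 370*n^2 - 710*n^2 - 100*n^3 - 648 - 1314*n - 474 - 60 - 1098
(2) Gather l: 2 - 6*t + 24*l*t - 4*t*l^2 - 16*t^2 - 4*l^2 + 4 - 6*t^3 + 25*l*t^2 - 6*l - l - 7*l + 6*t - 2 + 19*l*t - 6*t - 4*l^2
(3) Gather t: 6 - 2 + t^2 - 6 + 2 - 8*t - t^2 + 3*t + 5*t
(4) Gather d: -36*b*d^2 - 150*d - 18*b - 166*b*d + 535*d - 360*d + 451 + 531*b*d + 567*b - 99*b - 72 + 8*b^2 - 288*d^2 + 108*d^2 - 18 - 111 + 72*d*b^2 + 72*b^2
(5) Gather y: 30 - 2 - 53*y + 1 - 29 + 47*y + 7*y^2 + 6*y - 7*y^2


(1) = -100*n^3 - 1080*n^2 - 3260*n - 2280
(2) = l^2*(-4*t - 8) + l*(25*t^2 + 43*t - 14) - 6*t^3 - 16*t^2 - 6*t + 4
(3) = 0
(4) = 80*b^2 + 450*b + d^2*(-36*b - 180) + d*(72*b^2 + 365*b + 25) + 250
(5) = 0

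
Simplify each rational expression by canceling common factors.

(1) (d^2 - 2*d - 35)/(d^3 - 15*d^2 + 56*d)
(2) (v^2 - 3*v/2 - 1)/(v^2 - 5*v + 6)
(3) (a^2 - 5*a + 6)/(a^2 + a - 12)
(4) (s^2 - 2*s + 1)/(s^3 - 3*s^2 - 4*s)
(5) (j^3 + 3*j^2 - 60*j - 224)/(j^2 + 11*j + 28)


(1) = (d + 5)/(d^2 - 8*d)
(2) = (2*v + 1)/(2*v - 6)
(3) = (a - 2)/(a + 4)
(4) = (s^2 - 2*s + 1)/(s^3 - 3*s^2 - 4*s)
(5) = j - 8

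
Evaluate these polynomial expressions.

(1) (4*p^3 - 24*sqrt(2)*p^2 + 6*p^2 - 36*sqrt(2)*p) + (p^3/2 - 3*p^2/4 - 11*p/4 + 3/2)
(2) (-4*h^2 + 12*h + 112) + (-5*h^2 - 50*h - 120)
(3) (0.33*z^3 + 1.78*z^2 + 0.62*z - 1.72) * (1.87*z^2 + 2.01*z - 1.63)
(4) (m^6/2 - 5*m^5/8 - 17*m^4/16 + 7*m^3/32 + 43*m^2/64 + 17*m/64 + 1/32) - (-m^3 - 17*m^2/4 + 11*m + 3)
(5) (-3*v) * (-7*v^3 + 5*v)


(1) = 9*p^3/2 - 24*sqrt(2)*p^2 + 21*p^2/4 - 36*sqrt(2)*p - 11*p/4 + 3/2
(2) = -9*h^2 - 38*h - 8
(3) = 0.6171*z^5 + 3.9919*z^4 + 4.1993*z^3 - 4.8716*z^2 - 4.4678*z + 2.8036
(4) = m^6/2 - 5*m^5/8 - 17*m^4/16 + 39*m^3/32 + 315*m^2/64 - 687*m/64 - 95/32
(5) = 21*v^4 - 15*v^2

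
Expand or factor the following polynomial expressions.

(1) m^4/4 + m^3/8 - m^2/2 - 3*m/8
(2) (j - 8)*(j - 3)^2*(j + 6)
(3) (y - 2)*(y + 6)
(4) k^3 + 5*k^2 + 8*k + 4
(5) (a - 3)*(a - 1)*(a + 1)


(1) = m*(m/4 + 1/4)*(m - 3/2)*(m + 1)
(2) = j^4 - 8*j^3 - 27*j^2 + 270*j - 432
(3) = y^2 + 4*y - 12
(4) = (k + 1)*(k + 2)^2
(5) = a^3 - 3*a^2 - a + 3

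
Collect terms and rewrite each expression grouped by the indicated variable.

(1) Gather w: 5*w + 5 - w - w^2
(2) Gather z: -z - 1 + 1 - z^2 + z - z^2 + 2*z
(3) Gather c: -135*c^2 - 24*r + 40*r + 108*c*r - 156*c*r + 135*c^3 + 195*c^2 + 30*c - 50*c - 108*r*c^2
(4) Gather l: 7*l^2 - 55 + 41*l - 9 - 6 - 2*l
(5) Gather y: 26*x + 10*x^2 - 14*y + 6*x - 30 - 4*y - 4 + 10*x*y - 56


(1) = -w^2 + 4*w + 5
(2) = -2*z^2 + 2*z
(3) = 135*c^3 + c^2*(60 - 108*r) + c*(-48*r - 20) + 16*r
(4) = 7*l^2 + 39*l - 70
(5) = 10*x^2 + 32*x + y*(10*x - 18) - 90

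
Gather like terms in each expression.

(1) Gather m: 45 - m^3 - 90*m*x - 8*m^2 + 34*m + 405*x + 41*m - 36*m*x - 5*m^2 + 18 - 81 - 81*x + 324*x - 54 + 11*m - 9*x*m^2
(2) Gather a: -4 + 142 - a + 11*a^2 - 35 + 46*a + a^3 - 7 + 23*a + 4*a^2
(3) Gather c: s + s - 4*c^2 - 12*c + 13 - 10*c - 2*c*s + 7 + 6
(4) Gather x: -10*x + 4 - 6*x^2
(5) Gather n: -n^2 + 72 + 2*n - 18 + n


(1) = -m^3 + m^2*(-9*x - 13) + m*(86 - 126*x) + 648*x - 72
(2) = a^3 + 15*a^2 + 68*a + 96
(3) = -4*c^2 + c*(-2*s - 22) + 2*s + 26
(4) = -6*x^2 - 10*x + 4
(5) = -n^2 + 3*n + 54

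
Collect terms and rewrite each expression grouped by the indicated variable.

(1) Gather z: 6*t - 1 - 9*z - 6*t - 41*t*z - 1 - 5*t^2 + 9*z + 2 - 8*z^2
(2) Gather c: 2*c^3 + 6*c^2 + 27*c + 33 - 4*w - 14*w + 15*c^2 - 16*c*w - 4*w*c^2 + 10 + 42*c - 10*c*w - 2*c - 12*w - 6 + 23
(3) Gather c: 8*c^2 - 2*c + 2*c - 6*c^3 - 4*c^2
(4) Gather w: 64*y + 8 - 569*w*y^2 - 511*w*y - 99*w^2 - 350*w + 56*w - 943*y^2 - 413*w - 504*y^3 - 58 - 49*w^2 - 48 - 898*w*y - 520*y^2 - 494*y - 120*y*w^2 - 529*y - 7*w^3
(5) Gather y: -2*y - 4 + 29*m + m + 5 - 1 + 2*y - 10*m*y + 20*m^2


(1) = -5*t^2 - 41*t*z - 8*z^2
(2) = 2*c^3 + c^2*(21 - 4*w) + c*(67 - 26*w) - 30*w + 60
(3) = -6*c^3 + 4*c^2
(4) = -7*w^3 + w^2*(-120*y - 148) + w*(-569*y^2 - 1409*y - 707) - 504*y^3 - 1463*y^2 - 959*y - 98
(5) = 20*m^2 - 10*m*y + 30*m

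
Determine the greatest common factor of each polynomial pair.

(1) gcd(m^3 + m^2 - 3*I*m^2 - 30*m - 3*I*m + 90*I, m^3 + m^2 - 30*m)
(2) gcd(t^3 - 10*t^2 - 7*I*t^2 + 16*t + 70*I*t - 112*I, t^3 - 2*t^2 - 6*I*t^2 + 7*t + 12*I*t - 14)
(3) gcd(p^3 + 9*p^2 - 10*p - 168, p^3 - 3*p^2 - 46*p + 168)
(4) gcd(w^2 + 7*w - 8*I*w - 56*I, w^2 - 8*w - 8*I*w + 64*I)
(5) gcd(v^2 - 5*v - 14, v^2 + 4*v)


(1) = gcd((m - 5)*(m + 6)*(m - 3*I), m*(m - 5)*(m + 6)) = m^2 + m - 30
(2) = t^2 + t*(-2 - 7*I) + 14*I
(3) = p^2 + 3*p - 28
(4) = w - 8*I
(5) = 1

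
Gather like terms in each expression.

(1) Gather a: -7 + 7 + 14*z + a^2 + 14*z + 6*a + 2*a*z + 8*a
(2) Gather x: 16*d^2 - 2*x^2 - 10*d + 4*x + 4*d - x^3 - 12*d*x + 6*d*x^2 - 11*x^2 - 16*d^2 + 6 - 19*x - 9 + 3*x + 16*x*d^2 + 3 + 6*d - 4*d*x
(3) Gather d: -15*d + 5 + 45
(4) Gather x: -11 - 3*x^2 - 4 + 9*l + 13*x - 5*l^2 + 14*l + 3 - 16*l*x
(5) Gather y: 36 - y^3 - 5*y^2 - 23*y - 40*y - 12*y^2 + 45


(1) = a^2 + a*(2*z + 14) + 28*z
(2) = -x^3 + x^2*(6*d - 13) + x*(16*d^2 - 16*d - 12)
(3) = 50 - 15*d
(4) = -5*l^2 + 23*l - 3*x^2 + x*(13 - 16*l) - 12
(5) = -y^3 - 17*y^2 - 63*y + 81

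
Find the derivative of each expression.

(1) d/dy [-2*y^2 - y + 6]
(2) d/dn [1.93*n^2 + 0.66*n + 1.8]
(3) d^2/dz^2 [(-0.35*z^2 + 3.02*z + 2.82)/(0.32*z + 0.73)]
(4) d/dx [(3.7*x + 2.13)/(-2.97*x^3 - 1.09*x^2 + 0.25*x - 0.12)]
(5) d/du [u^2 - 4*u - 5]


(1) = -4*y - 1
(2) = 3.86*n + 0.66
(3) = -1.206438/(0.032768*z^3 + 0.224256*z^2 + 0.511584*z + 0.389017)
(4) = (21.978*x^3 + 23.0113*x^2 + 4.6434*x - 0.9765)/(8.8209*x^6 + 6.4746*x^5 - 0.2969*x^4 + 0.1678*x^3 + 0.3241*x^2 - 0.06*x + 0.0144)
(5) = 2*u - 4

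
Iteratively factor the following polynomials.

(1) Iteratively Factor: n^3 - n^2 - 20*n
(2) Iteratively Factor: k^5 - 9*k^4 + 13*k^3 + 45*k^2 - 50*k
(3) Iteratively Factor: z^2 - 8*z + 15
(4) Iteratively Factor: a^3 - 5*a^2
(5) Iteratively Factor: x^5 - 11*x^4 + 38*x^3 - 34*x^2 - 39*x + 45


(1) = (n + 4)*(n^2 - 5*n) = n*(n + 4)*(n - 5)
(2) = (k + 2)*(k^4 - 11*k^3 + 35*k^2 - 25*k) = (k - 5)*(k + 2)*(k^3 - 6*k^2 + 5*k) = (k - 5)*(k - 1)*(k + 2)*(k^2 - 5*k) = (k - 5)^2*(k - 1)*(k + 2)*(k)
(3) = (z - 5)*(z - 3)
(4) = (a - 5)*(a^2) = a*(a - 5)*(a)
(5) = (x - 5)*(x^4 - 6*x^3 + 8*x^2 + 6*x - 9) = (x - 5)*(x - 3)*(x^3 - 3*x^2 - x + 3) = (x - 5)*(x - 3)^2*(x^2 - 1) = (x - 5)*(x - 3)^2*(x - 1)*(x + 1)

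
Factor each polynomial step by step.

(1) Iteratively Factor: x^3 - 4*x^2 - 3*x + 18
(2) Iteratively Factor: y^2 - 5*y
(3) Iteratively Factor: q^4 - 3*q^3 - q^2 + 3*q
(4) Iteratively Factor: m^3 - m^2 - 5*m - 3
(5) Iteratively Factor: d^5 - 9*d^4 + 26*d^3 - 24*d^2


(1) = (x + 2)*(x^2 - 6*x + 9) = (x - 3)*(x + 2)*(x - 3)
(2) = (y - 5)*(y)
(3) = (q)*(q^3 - 3*q^2 - q + 3) = q*(q - 3)*(q^2 - 1) = q*(q - 3)*(q - 1)*(q + 1)
(4) = (m - 3)*(m^2 + 2*m + 1) = (m - 3)*(m + 1)*(m + 1)
(5) = (d - 3)*(d^4 - 6*d^3 + 8*d^2) = d*(d - 3)*(d^3 - 6*d^2 + 8*d) = d*(d - 4)*(d - 3)*(d^2 - 2*d) = d*(d - 4)*(d - 3)*(d - 2)*(d)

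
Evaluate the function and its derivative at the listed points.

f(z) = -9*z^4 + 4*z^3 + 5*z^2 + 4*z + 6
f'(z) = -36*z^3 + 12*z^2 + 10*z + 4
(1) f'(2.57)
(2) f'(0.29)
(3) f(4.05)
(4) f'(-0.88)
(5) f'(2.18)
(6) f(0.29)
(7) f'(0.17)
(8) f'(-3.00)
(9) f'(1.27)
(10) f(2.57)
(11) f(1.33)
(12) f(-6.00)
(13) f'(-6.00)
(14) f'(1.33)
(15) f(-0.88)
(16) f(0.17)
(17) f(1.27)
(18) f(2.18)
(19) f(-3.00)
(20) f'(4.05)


(1) = -502.13
(2) = 7.03
(3) = -2051.45
(4) = 29.03
(5) = -290.14
(6) = 7.61
(7) = 5.87
(8) = 1054.00
(9) = -37.69
(10) = -275.42
(11) = 1.41
(12) = -12366.00
(13) = 8152.00
(14) = -46.17
(15) = -1.77
(16) = 6.84
(17) = 3.93
(18) = -123.34
(19) = -798.00
(20) = -2150.15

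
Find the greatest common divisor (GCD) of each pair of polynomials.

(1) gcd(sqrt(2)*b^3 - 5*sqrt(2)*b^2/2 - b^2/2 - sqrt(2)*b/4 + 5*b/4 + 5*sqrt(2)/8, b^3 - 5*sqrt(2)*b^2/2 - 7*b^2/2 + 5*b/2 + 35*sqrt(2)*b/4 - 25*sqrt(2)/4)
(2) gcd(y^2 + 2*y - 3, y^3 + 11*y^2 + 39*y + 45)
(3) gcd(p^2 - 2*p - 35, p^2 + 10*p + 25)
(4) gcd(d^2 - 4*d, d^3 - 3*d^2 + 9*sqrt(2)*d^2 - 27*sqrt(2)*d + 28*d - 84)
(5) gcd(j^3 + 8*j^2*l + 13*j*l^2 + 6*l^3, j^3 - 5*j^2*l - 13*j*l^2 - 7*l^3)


(1) = b - 5/2
(2) = y + 3
(3) = gcd((p - 7)*(p + 5), (p + 5)^2) = p + 5
(4) = gcd(d*(d - 4), (d - 3)*(d + 2*sqrt(2))*(d + 7*sqrt(2))) = 1
(5) = gcd((j + l)^2*(j + 6*l), (j - 7*l)*(j + l)^2) = j^2 + 2*j*l + l^2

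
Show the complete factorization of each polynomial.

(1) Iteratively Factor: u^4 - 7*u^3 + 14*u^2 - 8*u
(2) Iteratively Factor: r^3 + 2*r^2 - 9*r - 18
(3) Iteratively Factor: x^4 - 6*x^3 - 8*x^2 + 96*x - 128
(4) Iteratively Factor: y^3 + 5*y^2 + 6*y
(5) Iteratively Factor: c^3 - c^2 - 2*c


(1) = (u - 4)*(u^3 - 3*u^2 + 2*u) = (u - 4)*(u - 1)*(u^2 - 2*u) = u*(u - 4)*(u - 1)*(u - 2)
(2) = (r + 3)*(r^2 - r - 6) = (r - 3)*(r + 3)*(r + 2)
(3) = (x - 2)*(x^3 - 4*x^2 - 16*x + 64) = (x - 4)*(x - 2)*(x^2 - 16) = (x - 4)^2*(x - 2)*(x + 4)
(4) = (y + 2)*(y^2 + 3*y) = (y + 2)*(y + 3)*(y)
(5) = (c + 1)*(c^2 - 2*c) = c*(c + 1)*(c - 2)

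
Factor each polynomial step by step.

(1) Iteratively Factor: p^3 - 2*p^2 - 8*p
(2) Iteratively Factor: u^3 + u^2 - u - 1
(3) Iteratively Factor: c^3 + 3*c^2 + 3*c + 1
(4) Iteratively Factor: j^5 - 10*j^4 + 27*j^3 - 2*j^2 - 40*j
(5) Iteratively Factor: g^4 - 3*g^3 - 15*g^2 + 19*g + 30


(1) = (p + 2)*(p^2 - 4*p) = (p - 4)*(p + 2)*(p)
(2) = (u + 1)*(u^2 - 1) = (u - 1)*(u + 1)*(u + 1)
(3) = (c + 1)*(c^2 + 2*c + 1) = (c + 1)^2*(c + 1)
(4) = (j)*(j^4 - 10*j^3 + 27*j^2 - 2*j - 40) = j*(j - 5)*(j^3 - 5*j^2 + 2*j + 8) = j*(j - 5)*(j - 4)*(j^2 - j - 2) = j*(j - 5)*(j - 4)*(j + 1)*(j - 2)
(5) = (g - 2)*(g^3 - g^2 - 17*g - 15) = (g - 5)*(g - 2)*(g^2 + 4*g + 3) = (g - 5)*(g - 2)*(g + 1)*(g + 3)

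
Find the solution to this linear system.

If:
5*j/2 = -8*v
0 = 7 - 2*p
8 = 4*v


Then:
j = -32/5
p = 7/2
v = 2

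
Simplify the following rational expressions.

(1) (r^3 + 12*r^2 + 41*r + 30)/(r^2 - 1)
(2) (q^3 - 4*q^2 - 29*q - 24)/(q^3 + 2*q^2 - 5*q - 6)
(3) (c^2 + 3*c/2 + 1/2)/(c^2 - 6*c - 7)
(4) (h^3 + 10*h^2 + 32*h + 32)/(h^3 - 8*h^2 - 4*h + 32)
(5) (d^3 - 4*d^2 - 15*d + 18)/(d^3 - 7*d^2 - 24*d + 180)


(1) = (r^2 + 11*r + 30)/(r - 1)
(2) = (q - 8)/(q - 2)
(3) = (2*c + 1)/(2*c - 14)
(4) = (h^2 + 8*h + 16)/(h^2 - 10*h + 16)
(5) = (d^2 + 2*d - 3)/(d^2 - d - 30)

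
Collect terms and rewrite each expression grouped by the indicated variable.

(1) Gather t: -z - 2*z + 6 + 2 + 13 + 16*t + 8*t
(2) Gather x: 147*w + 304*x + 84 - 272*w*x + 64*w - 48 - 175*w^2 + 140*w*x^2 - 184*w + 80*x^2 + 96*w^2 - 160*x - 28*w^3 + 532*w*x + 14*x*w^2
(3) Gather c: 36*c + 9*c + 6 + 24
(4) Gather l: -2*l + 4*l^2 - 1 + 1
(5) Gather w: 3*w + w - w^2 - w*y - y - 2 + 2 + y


(1) = 24*t - 3*z + 21
(2) = -28*w^3 - 79*w^2 + 27*w + x^2*(140*w + 80) + x*(14*w^2 + 260*w + 144) + 36
(3) = 45*c + 30
(4) = 4*l^2 - 2*l
(5) = -w^2 + w*(4 - y)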